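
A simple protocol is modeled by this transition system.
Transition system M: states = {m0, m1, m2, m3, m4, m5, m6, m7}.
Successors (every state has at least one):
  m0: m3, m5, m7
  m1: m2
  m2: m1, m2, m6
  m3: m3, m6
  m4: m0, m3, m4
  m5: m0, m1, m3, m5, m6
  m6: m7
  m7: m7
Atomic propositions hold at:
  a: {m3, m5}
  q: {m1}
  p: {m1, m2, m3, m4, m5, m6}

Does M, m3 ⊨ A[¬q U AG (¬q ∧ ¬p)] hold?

No

Sat(¬q) = {m0, m2, m3, m4, m5, m6, m7}
Sat(¬p) = {m0, m7}
Sat(¬q ∧ ¬p) = {m0, m7}
AG (¬q ∧ ¬p): greatest fixpoint, start Z0 = {m0, m7}, keep only states in Sat with every successor in Z. Z1 = {m7}; fixed.
Sat(AG (¬q ∧ ¬p)) = {m7}
A[¬q U AG (¬q ∧ ¬p)]: least fixpoint, start Z0 = Sat(AG (¬q ∧ ¬p)) = {m7}, add states in Sat(¬q) with every successor in Z. Z1 = {m6, m7}; fixed.
Sat(A[¬q U AG (¬q ∧ ¬p)]) = {m6, m7}
m3 ∉ Sat(A[¬q U AG (¬q ∧ ¬p)]) = {m6, m7}, so the formula does not hold at m3.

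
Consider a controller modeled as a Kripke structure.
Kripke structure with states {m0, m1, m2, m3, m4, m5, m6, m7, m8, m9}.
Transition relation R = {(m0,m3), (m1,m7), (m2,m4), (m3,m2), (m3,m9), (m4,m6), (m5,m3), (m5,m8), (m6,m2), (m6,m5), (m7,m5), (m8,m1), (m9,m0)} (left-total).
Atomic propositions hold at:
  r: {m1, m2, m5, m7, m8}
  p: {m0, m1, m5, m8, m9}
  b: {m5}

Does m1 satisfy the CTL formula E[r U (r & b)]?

Yes

Sat(r & b) = {m5}
E[r U (r & b)]: least fixpoint, start Z0 = Sat((r & b)) = {m5}, add states in Sat(r) with some successor in Z. Z1 = {m5, m7}; Z2 = {m1, m5, m7}; Z3 = {m1, m5, m7, m8}; fixed.
Sat(E[r U (r & b)]) = {m1, m5, m7, m8}
m1 ∈ Sat(E[r U (r & b)]) = {m1, m5, m7, m8}, so the formula holds at m1.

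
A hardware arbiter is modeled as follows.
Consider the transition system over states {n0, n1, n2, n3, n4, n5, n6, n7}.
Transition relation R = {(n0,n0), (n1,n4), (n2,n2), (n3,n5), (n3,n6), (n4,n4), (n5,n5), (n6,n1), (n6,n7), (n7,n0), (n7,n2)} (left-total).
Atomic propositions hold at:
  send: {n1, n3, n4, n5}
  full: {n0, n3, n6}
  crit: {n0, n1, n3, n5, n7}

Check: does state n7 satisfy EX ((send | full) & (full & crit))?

Sat(send | full) = {n0, n1, n3, n4, n5, n6}
Sat(full & crit) = {n0, n3}
Sat((send | full) & (full & crit)) = {n0, n3}
Sat(EX ((send | full) & (full & crit))) = {s : some successor in {n0, n3}} = {n0, n7}
n7 ∈ Sat(EX ((send | full) & (full & crit))) = {n0, n7}, so the formula holds at n7.

Yes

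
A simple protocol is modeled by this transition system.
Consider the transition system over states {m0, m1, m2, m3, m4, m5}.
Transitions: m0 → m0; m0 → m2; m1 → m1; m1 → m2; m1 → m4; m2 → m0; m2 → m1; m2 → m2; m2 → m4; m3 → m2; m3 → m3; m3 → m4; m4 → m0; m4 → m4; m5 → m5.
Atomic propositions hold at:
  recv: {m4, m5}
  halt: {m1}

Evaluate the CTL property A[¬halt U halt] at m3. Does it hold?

Sat(¬halt) = {m0, m2, m3, m4, m5}
A[¬halt U halt]: least fixpoint, start Z0 = Sat(halt) = {m1}, add states in Sat(¬halt) with every successor in Z. Already a fixed point.
Sat(A[¬halt U halt]) = {m1}
m3 ∉ Sat(A[¬halt U halt]) = {m1}, so the formula does not hold at m3.

No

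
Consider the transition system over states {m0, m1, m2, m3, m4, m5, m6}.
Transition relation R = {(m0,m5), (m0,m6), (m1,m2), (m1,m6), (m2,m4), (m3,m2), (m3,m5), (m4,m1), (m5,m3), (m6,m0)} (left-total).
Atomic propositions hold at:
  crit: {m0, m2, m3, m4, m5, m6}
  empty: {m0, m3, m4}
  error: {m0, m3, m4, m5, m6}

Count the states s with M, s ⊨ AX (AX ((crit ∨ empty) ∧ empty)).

3

Sat(crit ∨ empty) = {m0, m2, m3, m4, m5, m6}
Sat((crit ∨ empty) ∧ empty) = {m0, m3, m4}
Sat(AX ((crit ∨ empty) ∧ empty)) = {s : every successor in {m0, m3, m4}} = {m2, m5, m6}
Sat(AX (AX ((crit ∨ empty) ∧ empty))) = {s : every successor in {m2, m5, m6}} = {m0, m1, m3}
|Sat(AX (AX ((crit ∨ empty) ∧ empty)))| = |{m0, m1, m3}| = 3.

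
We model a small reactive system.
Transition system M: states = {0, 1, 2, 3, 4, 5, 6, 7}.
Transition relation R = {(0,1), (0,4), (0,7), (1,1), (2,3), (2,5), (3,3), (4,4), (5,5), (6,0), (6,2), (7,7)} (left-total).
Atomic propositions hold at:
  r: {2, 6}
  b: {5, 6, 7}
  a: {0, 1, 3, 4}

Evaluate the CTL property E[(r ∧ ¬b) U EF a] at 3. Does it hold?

Yes

Sat(¬b) = {0, 1, 2, 3, 4}
Sat(r ∧ ¬b) = {2}
EF a: least fixpoint, start Z0 = {0, 1, 3, 4}, add states with some successor in Z. Z1 = {0, 1, 2, 3, 4, 6}; fixed.
Sat(EF a) = {0, 1, 2, 3, 4, 6}
E[(r ∧ ¬b) U EF a]: least fixpoint, start Z0 = Sat(EF a) = {0, 1, 2, 3, 4, 6}, add states in Sat(r ∧ ¬b) with some successor in Z. Already a fixed point.
Sat(E[(r ∧ ¬b) U EF a]) = {0, 1, 2, 3, 4, 6}
3 ∈ Sat(E[(r ∧ ¬b) U EF a]) = {0, 1, 2, 3, 4, 6}, so the formula holds at 3.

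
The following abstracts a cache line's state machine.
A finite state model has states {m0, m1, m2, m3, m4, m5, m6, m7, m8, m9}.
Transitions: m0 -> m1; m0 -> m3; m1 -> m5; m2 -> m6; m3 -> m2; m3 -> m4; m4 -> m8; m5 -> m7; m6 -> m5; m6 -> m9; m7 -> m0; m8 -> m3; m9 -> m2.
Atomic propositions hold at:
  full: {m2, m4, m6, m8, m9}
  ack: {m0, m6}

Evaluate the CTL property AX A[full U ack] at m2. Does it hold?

Yes

A[full U ack]: least fixpoint, start Z0 = Sat(ack) = {m0, m6}, add states in Sat(full) with every successor in Z. Z1 = {m0, m2, m6}; Z2 = {m0, m2, m6, m9}; fixed.
Sat(A[full U ack]) = {m0, m2, m6, m9}
Sat(AX A[full U ack]) = {s : every successor in {m0, m2, m6, m9}} = {m2, m7, m9}
m2 ∈ Sat(AX A[full U ack]) = {m2, m7, m9}, so the formula holds at m2.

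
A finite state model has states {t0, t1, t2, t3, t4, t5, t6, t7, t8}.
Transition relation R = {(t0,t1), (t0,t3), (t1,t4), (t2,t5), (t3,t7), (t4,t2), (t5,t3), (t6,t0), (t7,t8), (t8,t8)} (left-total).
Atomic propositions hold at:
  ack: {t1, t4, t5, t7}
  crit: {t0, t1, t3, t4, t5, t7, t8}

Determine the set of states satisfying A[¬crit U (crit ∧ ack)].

Sat(¬crit) = {t2, t6}
Sat(crit ∧ ack) = {t1, t4, t5, t7}
A[¬crit U (crit ∧ ack)]: least fixpoint, start Z0 = Sat((crit ∧ ack)) = {t1, t4, t5, t7}, add states in Sat(¬crit) with every successor in Z. Z1 = {t1, t2, t4, t5, t7}; fixed.
Sat(A[¬crit U (crit ∧ ack)]) = {t1, t2, t4, t5, t7}

{t1, t2, t4, t5, t7}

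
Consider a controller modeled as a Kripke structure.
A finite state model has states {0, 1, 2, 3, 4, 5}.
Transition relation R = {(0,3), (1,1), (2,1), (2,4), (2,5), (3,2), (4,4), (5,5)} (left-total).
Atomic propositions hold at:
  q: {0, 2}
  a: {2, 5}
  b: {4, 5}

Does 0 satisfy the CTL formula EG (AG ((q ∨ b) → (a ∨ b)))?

Sat(q ∨ b) = {0, 2, 4, 5}
Sat(a ∨ b) = {2, 4, 5}
Sat((q ∨ b) → (a ∨ b)) = {1, 2, 3, 4, 5}
AG ((q ∨ b) → (a ∨ b)): greatest fixpoint, start Z0 = {1, 2, 3, 4, 5}, keep only states in Sat with every successor in Z. Already a fixed point.
Sat(AG ((q ∨ b) → (a ∨ b))) = {1, 2, 3, 4, 5}
EG (AG ((q ∨ b) → (a ∨ b))): greatest fixpoint, start Z0 = {1, 2, 3, 4, 5}, keep only states in Sat with some successor in Z. Already a fixed point.
Sat(EG (AG ((q ∨ b) → (a ∨ b)))) = {1, 2, 3, 4, 5}
0 ∉ Sat(EG (AG ((q ∨ b) → (a ∨ b)))) = {1, 2, 3, 4, 5}, so the formula does not hold at 0.

No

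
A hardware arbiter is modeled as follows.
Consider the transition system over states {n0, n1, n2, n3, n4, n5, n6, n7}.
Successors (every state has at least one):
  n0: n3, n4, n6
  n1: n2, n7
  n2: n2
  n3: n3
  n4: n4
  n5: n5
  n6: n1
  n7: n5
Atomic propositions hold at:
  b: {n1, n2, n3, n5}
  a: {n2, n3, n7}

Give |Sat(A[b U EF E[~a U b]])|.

7

Sat(~a) = {n0, n1, n4, n5, n6}
E[~a U b]: least fixpoint, start Z0 = Sat(b) = {n1, n2, n3, n5}, add states in Sat(~a) with some successor in Z. Z1 = {n0, n1, n2, n3, n5, n6}; fixed.
Sat(E[~a U b]) = {n0, n1, n2, n3, n5, n6}
EF E[~a U b]: least fixpoint, start Z0 = {n0, n1, n2, n3, n5, n6}, add states with some successor in Z. Z1 = {n0, n1, n2, n3, n5, n6, n7}; fixed.
Sat(EF E[~a U b]) = {n0, n1, n2, n3, n5, n6, n7}
A[b U EF E[~a U b]]: least fixpoint, start Z0 = Sat(EF E[~a U b]) = {n0, n1, n2, n3, n5, n6, n7}, add states in Sat(b) with every successor in Z. Already a fixed point.
Sat(A[b U EF E[~a U b]]) = {n0, n1, n2, n3, n5, n6, n7}
|Sat(A[b U EF E[~a U b]])| = |{n0, n1, n2, n3, n5, n6, n7}| = 7.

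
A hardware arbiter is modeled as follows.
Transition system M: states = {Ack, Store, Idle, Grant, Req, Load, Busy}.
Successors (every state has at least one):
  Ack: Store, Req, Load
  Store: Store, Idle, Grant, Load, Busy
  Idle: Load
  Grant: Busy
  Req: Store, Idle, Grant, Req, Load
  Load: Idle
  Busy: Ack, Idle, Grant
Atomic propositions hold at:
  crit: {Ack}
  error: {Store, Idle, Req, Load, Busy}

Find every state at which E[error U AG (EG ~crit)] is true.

{Store, Idle, Req, Load, Busy}

Sat(~crit) = {Store, Idle, Grant, Req, Load, Busy}
EG ~crit: greatest fixpoint, start Z0 = {Store, Idle, Grant, Req, Load, Busy}, keep only states in Sat with some successor in Z. Already a fixed point.
Sat(EG ~crit) = {Store, Idle, Grant, Req, Load, Busy}
AG (EG ~crit): greatest fixpoint, start Z0 = {Store, Idle, Grant, Req, Load, Busy}, keep only states in Sat with every successor in Z. Z1 = {Store, Idle, Grant, Req, Load}; Z2 = {Idle, Req, Load}; Z3 = {Idle, Load}; fixed.
Sat(AG (EG ~crit)) = {Idle, Load}
E[error U AG (EG ~crit)]: least fixpoint, start Z0 = Sat(AG (EG ~crit)) = {Idle, Load}, add states in Sat(error) with some successor in Z. Z1 = {Store, Idle, Req, Load, Busy}; fixed.
Sat(E[error U AG (EG ~crit)]) = {Store, Idle, Req, Load, Busy}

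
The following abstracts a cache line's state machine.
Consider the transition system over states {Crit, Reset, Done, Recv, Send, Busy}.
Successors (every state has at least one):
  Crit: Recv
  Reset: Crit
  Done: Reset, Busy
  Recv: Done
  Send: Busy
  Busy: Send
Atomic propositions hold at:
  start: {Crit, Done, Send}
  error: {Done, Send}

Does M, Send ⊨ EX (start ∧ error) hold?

Sat(start ∧ error) = {Done, Send}
Sat(EX (start ∧ error)) = {s : some successor in {Done, Send}} = {Recv, Busy}
Send ∉ Sat(EX (start ∧ error)) = {Recv, Busy}, so the formula does not hold at Send.

No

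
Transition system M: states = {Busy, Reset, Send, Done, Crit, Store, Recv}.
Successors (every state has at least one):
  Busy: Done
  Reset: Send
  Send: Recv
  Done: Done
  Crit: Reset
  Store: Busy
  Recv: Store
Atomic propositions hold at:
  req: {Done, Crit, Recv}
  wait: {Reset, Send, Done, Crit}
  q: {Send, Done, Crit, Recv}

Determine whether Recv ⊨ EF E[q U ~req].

Sat(~req) = {Busy, Reset, Send, Store}
E[q U ~req]: least fixpoint, start Z0 = Sat(~req) = {Busy, Reset, Send, Store}, add states in Sat(q) with some successor in Z. Z1 = {Busy, Reset, Send, Crit, Store, Recv}; fixed.
Sat(E[q U ~req]) = {Busy, Reset, Send, Crit, Store, Recv}
EF E[q U ~req]: least fixpoint, start Z0 = {Busy, Reset, Send, Crit, Store, Recv}, add states with some successor in Z. Already a fixed point.
Sat(EF E[q U ~req]) = {Busy, Reset, Send, Crit, Store, Recv}
Recv ∈ Sat(EF E[q U ~req]) = {Busy, Reset, Send, Crit, Store, Recv}, so the formula holds at Recv.

Yes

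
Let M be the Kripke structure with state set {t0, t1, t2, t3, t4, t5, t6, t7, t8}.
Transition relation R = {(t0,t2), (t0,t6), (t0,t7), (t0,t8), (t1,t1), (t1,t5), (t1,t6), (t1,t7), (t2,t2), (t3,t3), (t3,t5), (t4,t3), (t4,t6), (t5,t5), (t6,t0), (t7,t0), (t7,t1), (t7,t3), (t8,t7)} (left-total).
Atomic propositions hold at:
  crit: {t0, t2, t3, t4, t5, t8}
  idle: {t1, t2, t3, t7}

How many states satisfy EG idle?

EG idle: greatest fixpoint, start Z0 = {t1, t2, t3, t7}, keep only states in Sat with some successor in Z. Already a fixed point.
Sat(EG idle) = {t1, t2, t3, t7}
|Sat(EG idle)| = |{t1, t2, t3, t7}| = 4.

4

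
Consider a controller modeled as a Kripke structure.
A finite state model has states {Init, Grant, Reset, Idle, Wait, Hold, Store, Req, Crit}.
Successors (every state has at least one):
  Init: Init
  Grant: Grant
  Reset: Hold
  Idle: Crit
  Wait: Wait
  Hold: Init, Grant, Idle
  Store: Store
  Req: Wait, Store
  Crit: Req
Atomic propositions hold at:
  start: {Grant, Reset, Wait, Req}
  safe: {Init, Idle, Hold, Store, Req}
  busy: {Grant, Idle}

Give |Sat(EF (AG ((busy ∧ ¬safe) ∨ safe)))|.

Sat(¬safe) = {Grant, Reset, Wait, Crit}
Sat(busy ∧ ¬safe) = {Grant}
Sat((busy ∧ ¬safe) ∨ safe) = {Init, Grant, Idle, Hold, Store, Req}
AG ((busy ∧ ¬safe) ∨ safe): greatest fixpoint, start Z0 = {Init, Grant, Idle, Hold, Store, Req}, keep only states in Sat with every successor in Z. Z1 = {Init, Grant, Hold, Store}; Z2 = {Init, Grant, Store}; fixed.
Sat(AG ((busy ∧ ¬safe) ∨ safe)) = {Init, Grant, Store}
EF (AG ((busy ∧ ¬safe) ∨ safe)): least fixpoint, start Z0 = {Init, Grant, Store}, add states with some successor in Z. Z1 = {Init, Grant, Hold, Store, Req}; Z2 = {Init, Grant, Reset, Hold, Store, Req, Crit}; Z3 = {Init, Grant, Reset, Idle, Hold, Store, Req, Crit}; fixed.
Sat(EF (AG ((busy ∧ ¬safe) ∨ safe))) = {Init, Grant, Reset, Idle, Hold, Store, Req, Crit}
|Sat(EF (AG ((busy ∧ ¬safe) ∨ safe)))| = |{Init, Grant, Reset, Idle, Hold, Store, Req, Crit}| = 8.

8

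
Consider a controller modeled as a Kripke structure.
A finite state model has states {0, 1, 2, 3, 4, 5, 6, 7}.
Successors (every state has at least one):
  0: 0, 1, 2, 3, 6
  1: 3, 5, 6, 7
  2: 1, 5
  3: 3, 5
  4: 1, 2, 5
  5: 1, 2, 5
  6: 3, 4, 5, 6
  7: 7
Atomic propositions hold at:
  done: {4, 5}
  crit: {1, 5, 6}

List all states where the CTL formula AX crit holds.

{2}

Sat(AX crit) = {s : every successor in {1, 5, 6}} = {2}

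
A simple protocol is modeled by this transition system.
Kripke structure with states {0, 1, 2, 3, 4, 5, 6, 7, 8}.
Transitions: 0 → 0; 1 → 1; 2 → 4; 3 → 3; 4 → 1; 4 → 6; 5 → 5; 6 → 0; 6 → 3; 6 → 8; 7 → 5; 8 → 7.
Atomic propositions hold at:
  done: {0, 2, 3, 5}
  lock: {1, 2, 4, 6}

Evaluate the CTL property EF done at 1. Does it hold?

No

EF done: least fixpoint, start Z0 = {0, 2, 3, 5}, add states with some successor in Z. Z1 = {0, 2, 3, 5, 6, 7}; Z2 = {0, 2, 3, 4, 5, 6, 7, 8}; fixed.
Sat(EF done) = {0, 2, 3, 4, 5, 6, 7, 8}
1 ∉ Sat(EF done) = {0, 2, 3, 4, 5, 6, 7, 8}, so the formula does not hold at 1.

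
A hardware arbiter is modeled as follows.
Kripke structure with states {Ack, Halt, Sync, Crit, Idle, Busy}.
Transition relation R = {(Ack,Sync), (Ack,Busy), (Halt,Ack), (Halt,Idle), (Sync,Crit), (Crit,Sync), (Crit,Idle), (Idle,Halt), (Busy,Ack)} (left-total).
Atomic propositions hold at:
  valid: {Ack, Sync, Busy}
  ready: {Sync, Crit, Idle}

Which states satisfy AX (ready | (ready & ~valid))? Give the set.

{Sync, Crit}

Sat(~valid) = {Halt, Crit, Idle}
Sat(ready & ~valid) = {Crit, Idle}
Sat(ready | (ready & ~valid)) = {Sync, Crit, Idle}
Sat(AX (ready | (ready & ~valid))) = {s : every successor in {Sync, Crit, Idle}} = {Sync, Crit}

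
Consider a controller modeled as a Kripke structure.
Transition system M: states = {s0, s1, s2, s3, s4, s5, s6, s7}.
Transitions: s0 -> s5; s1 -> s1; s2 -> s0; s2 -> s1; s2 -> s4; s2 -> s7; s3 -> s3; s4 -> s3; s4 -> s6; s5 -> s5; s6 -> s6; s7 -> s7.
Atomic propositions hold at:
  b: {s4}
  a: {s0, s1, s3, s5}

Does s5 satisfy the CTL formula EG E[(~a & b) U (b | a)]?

Yes

Sat(~a) = {s2, s4, s6, s7}
Sat(~a & b) = {s4}
Sat(b | a) = {s0, s1, s3, s4, s5}
E[(~a & b) U (b | a)]: least fixpoint, start Z0 = Sat((b | a)) = {s0, s1, s3, s4, s5}, add states in Sat(~a & b) with some successor in Z. Already a fixed point.
Sat(E[(~a & b) U (b | a)]) = {s0, s1, s3, s4, s5}
EG E[(~a & b) U (b | a)]: greatest fixpoint, start Z0 = {s0, s1, s3, s4, s5}, keep only states in Sat with some successor in Z. Already a fixed point.
Sat(EG E[(~a & b) U (b | a)]) = {s0, s1, s3, s4, s5}
s5 ∈ Sat(EG E[(~a & b) U (b | a)]) = {s0, s1, s3, s4, s5}, so the formula holds at s5.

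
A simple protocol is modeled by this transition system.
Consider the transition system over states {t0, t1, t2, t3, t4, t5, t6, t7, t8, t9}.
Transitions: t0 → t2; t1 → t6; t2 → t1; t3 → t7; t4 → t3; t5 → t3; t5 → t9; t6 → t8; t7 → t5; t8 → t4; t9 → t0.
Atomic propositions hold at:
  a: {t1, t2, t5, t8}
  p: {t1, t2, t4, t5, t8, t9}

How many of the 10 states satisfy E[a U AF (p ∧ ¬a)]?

8

Sat(¬a) = {t0, t3, t4, t6, t7, t9}
Sat(p ∧ ¬a) = {t4, t9}
AF (p ∧ ¬a): least fixpoint, start Z0 = {t4, t9}, add states with every successor in Z. Z1 = {t4, t8, t9}; Z2 = {t4, t6, t8, t9}; Z3 = {t1, t4, t6, t8, t9}; Z4 = {t1, t2, t4, t6, t8, t9}; Z5 = {t0, t1, t2, t4, t6, t8, t9}; fixed.
Sat(AF (p ∧ ¬a)) = {t0, t1, t2, t4, t6, t8, t9}
E[a U AF (p ∧ ¬a)]: least fixpoint, start Z0 = Sat(AF (p ∧ ¬a)) = {t0, t1, t2, t4, t6, t8, t9}, add states in Sat(a) with some successor in Z. Z1 = {t0, t1, t2, t4, t5, t6, t8, t9}; fixed.
Sat(E[a U AF (p ∧ ¬a)]) = {t0, t1, t2, t4, t5, t6, t8, t9}
|Sat(E[a U AF (p ∧ ¬a)])| = |{t0, t1, t2, t4, t5, t6, t8, t9}| = 8.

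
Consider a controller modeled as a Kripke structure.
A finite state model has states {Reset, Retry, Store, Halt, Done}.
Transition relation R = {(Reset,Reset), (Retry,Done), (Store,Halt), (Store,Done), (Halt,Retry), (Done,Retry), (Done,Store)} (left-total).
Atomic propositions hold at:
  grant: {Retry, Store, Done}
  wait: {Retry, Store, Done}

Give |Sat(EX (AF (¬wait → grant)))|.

Sat(¬wait) = {Reset, Halt}
Sat(¬wait → grant) = {Retry, Store, Done}
AF (¬wait → grant): least fixpoint, start Z0 = {Retry, Store, Done}, add states with every successor in Z. Z1 = {Retry, Store, Halt, Done}; fixed.
Sat(AF (¬wait → grant)) = {Retry, Store, Halt, Done}
Sat(EX (AF (¬wait → grant))) = {s : some successor in {Retry, Store, Halt, Done}} = {Retry, Store, Halt, Done}
|Sat(EX (AF (¬wait → grant)))| = |{Retry, Store, Halt, Done}| = 4.

4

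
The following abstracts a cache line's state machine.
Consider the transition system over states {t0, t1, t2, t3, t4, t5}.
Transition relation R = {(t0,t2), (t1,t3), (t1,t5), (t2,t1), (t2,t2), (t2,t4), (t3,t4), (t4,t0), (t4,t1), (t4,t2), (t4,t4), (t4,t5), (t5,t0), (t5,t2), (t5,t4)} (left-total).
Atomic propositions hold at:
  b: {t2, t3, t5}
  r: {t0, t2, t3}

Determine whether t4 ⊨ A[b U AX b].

Sat(AX b) = {s : every successor in {t2, t3, t5}} = {t0, t1}
A[b U AX b]: least fixpoint, start Z0 = Sat(AX b) = {t0, t1}, add states in Sat(b) with every successor in Z. Already a fixed point.
Sat(A[b U AX b]) = {t0, t1}
t4 ∉ Sat(A[b U AX b]) = {t0, t1}, so the formula does not hold at t4.

No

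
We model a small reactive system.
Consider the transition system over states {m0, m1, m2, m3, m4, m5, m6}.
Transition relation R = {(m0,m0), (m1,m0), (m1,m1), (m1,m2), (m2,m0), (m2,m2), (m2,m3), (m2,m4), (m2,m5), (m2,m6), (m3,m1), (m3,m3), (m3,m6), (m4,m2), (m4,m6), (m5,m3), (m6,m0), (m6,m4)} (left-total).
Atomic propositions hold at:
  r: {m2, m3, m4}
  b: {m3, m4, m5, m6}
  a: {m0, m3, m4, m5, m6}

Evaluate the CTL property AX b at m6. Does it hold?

Sat(AX b) = {s : every successor in {m3, m4, m5, m6}} = {m5}
m6 ∉ Sat(AX b) = {m5}, so the formula does not hold at m6.

No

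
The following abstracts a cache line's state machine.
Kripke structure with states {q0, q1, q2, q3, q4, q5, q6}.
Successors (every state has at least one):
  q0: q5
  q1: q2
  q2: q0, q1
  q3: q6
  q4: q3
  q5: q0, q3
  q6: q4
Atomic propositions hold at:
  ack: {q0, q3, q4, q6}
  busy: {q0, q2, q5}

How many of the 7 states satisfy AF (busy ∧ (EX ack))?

Sat(EX ack) = {s : some successor in {q0, q3, q4, q6}} = {q2, q3, q4, q5, q6}
Sat(busy ∧ (EX ack)) = {q2, q5}
AF (busy ∧ (EX ack)): least fixpoint, start Z0 = {q2, q5}, add states with every successor in Z. Z1 = {q0, q1, q2, q5}; fixed.
Sat(AF (busy ∧ (EX ack))) = {q0, q1, q2, q5}
|Sat(AF (busy ∧ (EX ack)))| = |{q0, q1, q2, q5}| = 4.

4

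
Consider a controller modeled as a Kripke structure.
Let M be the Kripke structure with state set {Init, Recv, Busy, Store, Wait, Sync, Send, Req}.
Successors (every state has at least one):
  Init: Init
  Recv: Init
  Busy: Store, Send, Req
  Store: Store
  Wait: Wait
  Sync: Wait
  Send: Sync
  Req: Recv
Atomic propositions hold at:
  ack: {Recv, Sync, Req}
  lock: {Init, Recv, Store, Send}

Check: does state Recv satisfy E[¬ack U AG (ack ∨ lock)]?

Sat(¬ack) = {Init, Busy, Store, Wait, Send}
Sat(ack ∨ lock) = {Init, Recv, Store, Sync, Send, Req}
AG (ack ∨ lock): greatest fixpoint, start Z0 = {Init, Recv, Store, Sync, Send, Req}, keep only states in Sat with every successor in Z. Z1 = {Init, Recv, Store, Send, Req}; Z2 = {Init, Recv, Store, Req}; fixed.
Sat(AG (ack ∨ lock)) = {Init, Recv, Store, Req}
E[¬ack U AG (ack ∨ lock)]: least fixpoint, start Z0 = Sat(AG (ack ∨ lock)) = {Init, Recv, Store, Req}, add states in Sat(¬ack) with some successor in Z. Z1 = {Init, Recv, Busy, Store, Req}; fixed.
Sat(E[¬ack U AG (ack ∨ lock)]) = {Init, Recv, Busy, Store, Req}
Recv ∈ Sat(E[¬ack U AG (ack ∨ lock)]) = {Init, Recv, Busy, Store, Req}, so the formula holds at Recv.

Yes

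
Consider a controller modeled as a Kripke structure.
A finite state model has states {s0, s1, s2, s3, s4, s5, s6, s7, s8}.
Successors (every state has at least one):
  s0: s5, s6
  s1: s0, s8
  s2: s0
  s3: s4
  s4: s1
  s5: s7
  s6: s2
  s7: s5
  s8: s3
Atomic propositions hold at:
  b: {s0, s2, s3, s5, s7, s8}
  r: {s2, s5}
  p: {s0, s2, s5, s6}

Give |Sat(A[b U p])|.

A[b U p]: least fixpoint, start Z0 = Sat(p) = {s0, s2, s5, s6}, add states in Sat(b) with every successor in Z. Z1 = {s0, s2, s5, s6, s7}; fixed.
Sat(A[b U p]) = {s0, s2, s5, s6, s7}
|Sat(A[b U p])| = |{s0, s2, s5, s6, s7}| = 5.

5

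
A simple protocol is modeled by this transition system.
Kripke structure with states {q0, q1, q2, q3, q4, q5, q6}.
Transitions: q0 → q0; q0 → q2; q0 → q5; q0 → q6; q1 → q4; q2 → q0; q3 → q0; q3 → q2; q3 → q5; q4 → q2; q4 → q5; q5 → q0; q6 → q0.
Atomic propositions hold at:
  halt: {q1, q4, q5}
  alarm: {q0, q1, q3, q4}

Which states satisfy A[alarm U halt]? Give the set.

{q1, q4, q5}

A[alarm U halt]: least fixpoint, start Z0 = Sat(halt) = {q1, q4, q5}, add states in Sat(alarm) with every successor in Z. Already a fixed point.
Sat(A[alarm U halt]) = {q1, q4, q5}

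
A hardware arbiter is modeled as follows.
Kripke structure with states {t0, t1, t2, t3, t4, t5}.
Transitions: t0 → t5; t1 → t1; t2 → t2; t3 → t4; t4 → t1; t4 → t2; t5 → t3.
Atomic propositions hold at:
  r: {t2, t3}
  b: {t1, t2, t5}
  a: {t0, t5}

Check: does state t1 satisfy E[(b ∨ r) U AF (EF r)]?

No

Sat(b ∨ r) = {t1, t2, t3, t5}
EF r: least fixpoint, start Z0 = {t2, t3}, add states with some successor in Z. Z1 = {t2, t3, t4, t5}; Z2 = {t0, t2, t3, t4, t5}; fixed.
Sat(EF r) = {t0, t2, t3, t4, t5}
AF (EF r): least fixpoint, start Z0 = {t0, t2, t3, t4, t5}, add states with every successor in Z. Already a fixed point.
Sat(AF (EF r)) = {t0, t2, t3, t4, t5}
E[(b ∨ r) U AF (EF r)]: least fixpoint, start Z0 = Sat(AF (EF r)) = {t0, t2, t3, t4, t5}, add states in Sat(b ∨ r) with some successor in Z. Already a fixed point.
Sat(E[(b ∨ r) U AF (EF r)]) = {t0, t2, t3, t4, t5}
t1 ∉ Sat(E[(b ∨ r) U AF (EF r)]) = {t0, t2, t3, t4, t5}, so the formula does not hold at t1.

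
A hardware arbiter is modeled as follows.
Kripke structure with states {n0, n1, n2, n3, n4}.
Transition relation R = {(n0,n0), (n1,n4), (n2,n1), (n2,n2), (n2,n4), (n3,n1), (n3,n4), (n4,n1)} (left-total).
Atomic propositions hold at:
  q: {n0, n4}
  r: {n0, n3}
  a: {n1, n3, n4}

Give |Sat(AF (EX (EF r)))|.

EF r: least fixpoint, start Z0 = {n0, n3}, add states with some successor in Z. Already a fixed point.
Sat(EF r) = {n0, n3}
Sat(EX (EF r)) = {s : some successor in {n0, n3}} = {n0}
AF (EX (EF r)): least fixpoint, start Z0 = {n0}, add states with every successor in Z. Already a fixed point.
Sat(AF (EX (EF r))) = {n0}
|Sat(AF (EX (EF r)))| = |{n0}| = 1.

1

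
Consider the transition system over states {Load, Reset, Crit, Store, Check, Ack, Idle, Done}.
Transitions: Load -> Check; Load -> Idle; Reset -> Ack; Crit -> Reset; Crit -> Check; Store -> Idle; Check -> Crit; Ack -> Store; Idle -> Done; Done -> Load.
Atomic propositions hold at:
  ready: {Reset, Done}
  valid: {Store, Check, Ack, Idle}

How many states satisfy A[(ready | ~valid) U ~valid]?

Sat(~valid) = {Load, Reset, Crit, Done}
Sat(ready | ~valid) = {Load, Reset, Crit, Done}
A[(ready | ~valid) U ~valid]: least fixpoint, start Z0 = Sat(~valid) = {Load, Reset, Crit, Done}, add states in Sat(ready | ~valid) with every successor in Z. Already a fixed point.
Sat(A[(ready | ~valid) U ~valid]) = {Load, Reset, Crit, Done}
|Sat(A[(ready | ~valid) U ~valid])| = |{Load, Reset, Crit, Done}| = 4.

4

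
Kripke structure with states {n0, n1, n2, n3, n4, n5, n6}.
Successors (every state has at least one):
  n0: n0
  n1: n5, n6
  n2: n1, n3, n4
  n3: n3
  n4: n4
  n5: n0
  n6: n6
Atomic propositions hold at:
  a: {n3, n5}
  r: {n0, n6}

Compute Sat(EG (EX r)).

Sat(EX r) = {s : some successor in {n0, n6}} = {n0, n1, n5, n6}
EG (EX r): greatest fixpoint, start Z0 = {n0, n1, n5, n6}, keep only states in Sat with some successor in Z. Already a fixed point.
Sat(EG (EX r)) = {n0, n1, n5, n6}

{n0, n1, n5, n6}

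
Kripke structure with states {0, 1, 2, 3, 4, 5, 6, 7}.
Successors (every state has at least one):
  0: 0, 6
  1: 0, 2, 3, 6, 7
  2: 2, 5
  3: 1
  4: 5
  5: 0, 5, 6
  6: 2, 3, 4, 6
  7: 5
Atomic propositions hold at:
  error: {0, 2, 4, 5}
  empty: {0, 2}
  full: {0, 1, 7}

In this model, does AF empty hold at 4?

No

AF empty: least fixpoint, start Z0 = {0, 2}, add states with every successor in Z. Already a fixed point.
Sat(AF empty) = {0, 2}
4 ∉ Sat(AF empty) = {0, 2}, so the formula does not hold at 4.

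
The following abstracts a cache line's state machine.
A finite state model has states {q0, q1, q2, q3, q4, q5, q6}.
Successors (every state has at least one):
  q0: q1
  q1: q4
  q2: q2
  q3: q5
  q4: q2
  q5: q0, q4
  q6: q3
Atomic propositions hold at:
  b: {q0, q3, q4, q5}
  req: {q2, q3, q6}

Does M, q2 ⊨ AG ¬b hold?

Sat(¬b) = {q1, q2, q6}
AG ¬b: greatest fixpoint, start Z0 = {q1, q2, q6}, keep only states in Sat with every successor in Z. Z1 = {q2}; fixed.
Sat(AG ¬b) = {q2}
q2 ∈ Sat(AG ¬b) = {q2}, so the formula holds at q2.

Yes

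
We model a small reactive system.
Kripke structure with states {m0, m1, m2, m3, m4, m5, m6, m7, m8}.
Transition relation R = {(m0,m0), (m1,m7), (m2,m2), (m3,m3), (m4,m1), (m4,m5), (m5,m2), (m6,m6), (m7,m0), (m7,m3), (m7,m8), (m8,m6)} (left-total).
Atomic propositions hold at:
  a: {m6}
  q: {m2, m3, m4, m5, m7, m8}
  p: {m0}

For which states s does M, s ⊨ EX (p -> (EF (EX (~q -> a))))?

Sat(~q) = {m0, m1, m6}
Sat(~q -> a) = {m2, m3, m4, m5, m6, m7, m8}
Sat(EX (~q -> a)) = {s : some successor in {m2, m3, m4, m5, m6, m7, m8}} = {m1, m2, m3, m4, m5, m6, m7, m8}
EF (EX (~q -> a)): least fixpoint, start Z0 = {m1, m2, m3, m4, m5, m6, m7, m8}, add states with some successor in Z. Already a fixed point.
Sat(EF (EX (~q -> a))) = {m1, m2, m3, m4, m5, m6, m7, m8}
Sat(p -> (EF (EX (~q -> a)))) = {m1, m2, m3, m4, m5, m6, m7, m8}
Sat(EX (p -> (EF (EX (~q -> a))))) = {s : some successor in {m1, m2, m3, m4, m5, m6, m7, m8}} = {m1, m2, m3, m4, m5, m6, m7, m8}

{m1, m2, m3, m4, m5, m6, m7, m8}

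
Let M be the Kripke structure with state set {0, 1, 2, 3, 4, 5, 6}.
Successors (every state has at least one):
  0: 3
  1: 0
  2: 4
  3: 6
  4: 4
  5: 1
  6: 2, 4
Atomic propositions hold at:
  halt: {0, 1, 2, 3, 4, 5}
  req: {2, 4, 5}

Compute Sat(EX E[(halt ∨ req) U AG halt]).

Sat(halt ∨ req) = {0, 1, 2, 3, 4, 5}
AG halt: greatest fixpoint, start Z0 = {0, 1, 2, 3, 4, 5}, keep only states in Sat with every successor in Z. Z1 = {0, 1, 2, 4, 5}; Z2 = {1, 2, 4, 5}; Z3 = {2, 4, 5}; Z4 = {2, 4}; fixed.
Sat(AG halt) = {2, 4}
E[(halt ∨ req) U AG halt]: least fixpoint, start Z0 = Sat(AG halt) = {2, 4}, add states in Sat(halt ∨ req) with some successor in Z. Already a fixed point.
Sat(E[(halt ∨ req) U AG halt]) = {2, 4}
Sat(EX E[(halt ∨ req) U AG halt]) = {s : some successor in {2, 4}} = {2, 4, 6}

{2, 4, 6}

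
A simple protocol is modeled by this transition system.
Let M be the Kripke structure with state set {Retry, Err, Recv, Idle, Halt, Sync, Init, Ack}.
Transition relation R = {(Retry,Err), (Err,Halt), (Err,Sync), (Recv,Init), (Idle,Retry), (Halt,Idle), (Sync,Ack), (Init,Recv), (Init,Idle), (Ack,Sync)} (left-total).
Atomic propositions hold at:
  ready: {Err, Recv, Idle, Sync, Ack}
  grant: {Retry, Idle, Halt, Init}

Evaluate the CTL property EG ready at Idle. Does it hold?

EG ready: greatest fixpoint, start Z0 = {Err, Recv, Idle, Sync, Ack}, keep only states in Sat with some successor in Z. Z1 = {Err, Sync, Ack}; fixed.
Sat(EG ready) = {Err, Sync, Ack}
Idle ∉ Sat(EG ready) = {Err, Sync, Ack}, so the formula does not hold at Idle.

No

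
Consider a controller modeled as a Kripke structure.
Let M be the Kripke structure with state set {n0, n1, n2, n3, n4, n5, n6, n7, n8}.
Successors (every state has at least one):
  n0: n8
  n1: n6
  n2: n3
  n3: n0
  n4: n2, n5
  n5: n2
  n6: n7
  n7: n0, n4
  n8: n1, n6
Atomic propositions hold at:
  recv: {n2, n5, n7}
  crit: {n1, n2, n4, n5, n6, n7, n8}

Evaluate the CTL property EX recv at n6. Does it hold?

Sat(EX recv) = {s : some successor in {n2, n5, n7}} = {n4, n5, n6}
n6 ∈ Sat(EX recv) = {n4, n5, n6}, so the formula holds at n6.

Yes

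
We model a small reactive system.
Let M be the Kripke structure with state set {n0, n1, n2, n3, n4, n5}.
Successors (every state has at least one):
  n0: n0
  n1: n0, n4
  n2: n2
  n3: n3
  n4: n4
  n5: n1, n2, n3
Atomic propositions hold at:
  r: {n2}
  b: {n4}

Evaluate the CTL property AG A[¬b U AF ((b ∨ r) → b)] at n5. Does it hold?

Sat(¬b) = {n0, n1, n2, n3, n5}
Sat(b ∨ r) = {n2, n4}
Sat((b ∨ r) → b) = {n0, n1, n3, n4, n5}
AF ((b ∨ r) → b): least fixpoint, start Z0 = {n0, n1, n3, n4, n5}, add states with every successor in Z. Already a fixed point.
Sat(AF ((b ∨ r) → b)) = {n0, n1, n3, n4, n5}
A[¬b U AF ((b ∨ r) → b)]: least fixpoint, start Z0 = Sat(AF ((b ∨ r) → b)) = {n0, n1, n3, n4, n5}, add states in Sat(¬b) with every successor in Z. Already a fixed point.
Sat(A[¬b U AF ((b ∨ r) → b)]) = {n0, n1, n3, n4, n5}
AG A[¬b U AF ((b ∨ r) → b)]: greatest fixpoint, start Z0 = {n0, n1, n3, n4, n5}, keep only states in Sat with every successor in Z. Z1 = {n0, n1, n3, n4}; fixed.
Sat(AG A[¬b U AF ((b ∨ r) → b)]) = {n0, n1, n3, n4}
n5 ∉ Sat(AG A[¬b U AF ((b ∨ r) → b)]) = {n0, n1, n3, n4}, so the formula does not hold at n5.

No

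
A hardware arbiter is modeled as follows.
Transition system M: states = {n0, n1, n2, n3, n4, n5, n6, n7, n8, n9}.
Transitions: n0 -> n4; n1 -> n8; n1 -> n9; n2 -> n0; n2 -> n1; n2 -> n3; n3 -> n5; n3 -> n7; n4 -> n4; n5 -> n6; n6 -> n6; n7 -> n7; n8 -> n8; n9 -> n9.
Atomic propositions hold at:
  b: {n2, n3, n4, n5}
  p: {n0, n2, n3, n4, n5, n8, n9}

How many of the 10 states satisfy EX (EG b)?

EG b: greatest fixpoint, start Z0 = {n2, n3, n4, n5}, keep only states in Sat with some successor in Z. Z1 = {n2, n3, n4}; Z2 = {n2, n4}; Z3 = {n4}; fixed.
Sat(EG b) = {n4}
Sat(EX (EG b)) = {s : some successor in {n4}} = {n0, n4}
|Sat(EX (EG b))| = |{n0, n4}| = 2.

2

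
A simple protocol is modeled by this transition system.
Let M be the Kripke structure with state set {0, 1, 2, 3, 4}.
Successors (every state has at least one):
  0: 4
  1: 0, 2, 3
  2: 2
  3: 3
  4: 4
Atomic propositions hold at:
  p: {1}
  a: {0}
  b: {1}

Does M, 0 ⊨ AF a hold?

AF a: least fixpoint, start Z0 = {0}, add states with every successor in Z. Already a fixed point.
Sat(AF a) = {0}
0 ∈ Sat(AF a) = {0}, so the formula holds at 0.

Yes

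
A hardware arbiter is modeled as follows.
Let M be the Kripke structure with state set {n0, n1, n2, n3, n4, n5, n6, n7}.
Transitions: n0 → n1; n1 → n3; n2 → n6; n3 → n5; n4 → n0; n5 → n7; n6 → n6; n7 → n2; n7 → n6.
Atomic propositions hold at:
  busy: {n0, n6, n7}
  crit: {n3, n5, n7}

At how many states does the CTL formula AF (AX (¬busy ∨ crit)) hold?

5

Sat(¬busy) = {n1, n2, n3, n4, n5}
Sat(¬busy ∨ crit) = {n1, n2, n3, n4, n5, n7}
Sat(AX (¬busy ∨ crit)) = {s : every successor in {n1, n2, n3, n4, n5, n7}} = {n0, n1, n3, n5}
AF (AX (¬busy ∨ crit)): least fixpoint, start Z0 = {n0, n1, n3, n5}, add states with every successor in Z. Z1 = {n0, n1, n3, n4, n5}; fixed.
Sat(AF (AX (¬busy ∨ crit))) = {n0, n1, n3, n4, n5}
|Sat(AF (AX (¬busy ∨ crit)))| = |{n0, n1, n3, n4, n5}| = 5.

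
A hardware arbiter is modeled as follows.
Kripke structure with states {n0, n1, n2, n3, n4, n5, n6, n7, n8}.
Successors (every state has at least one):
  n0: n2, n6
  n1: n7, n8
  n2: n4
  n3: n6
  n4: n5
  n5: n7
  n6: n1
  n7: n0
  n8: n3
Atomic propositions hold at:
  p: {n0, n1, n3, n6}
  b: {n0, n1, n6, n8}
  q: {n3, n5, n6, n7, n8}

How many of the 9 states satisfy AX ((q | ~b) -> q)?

7

Sat(~b) = {n2, n3, n4, n5, n7}
Sat(q | ~b) = {n2, n3, n4, n5, n6, n7, n8}
Sat((q | ~b) -> q) = {n0, n1, n3, n5, n6, n7, n8}
Sat(AX ((q | ~b) -> q)) = {s : every successor in {n0, n1, n3, n5, n6, n7, n8}} = {n1, n3, n4, n5, n6, n7, n8}
|Sat(AX ((q | ~b) -> q))| = |{n1, n3, n4, n5, n6, n7, n8}| = 7.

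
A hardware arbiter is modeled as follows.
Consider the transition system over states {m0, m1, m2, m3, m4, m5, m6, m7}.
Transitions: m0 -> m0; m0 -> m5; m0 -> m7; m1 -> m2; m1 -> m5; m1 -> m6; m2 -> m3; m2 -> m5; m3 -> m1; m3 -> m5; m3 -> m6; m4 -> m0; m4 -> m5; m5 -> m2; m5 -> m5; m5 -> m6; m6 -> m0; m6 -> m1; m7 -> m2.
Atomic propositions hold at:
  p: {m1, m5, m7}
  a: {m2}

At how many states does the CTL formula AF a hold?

2

AF a: least fixpoint, start Z0 = {m2}, add states with every successor in Z. Z1 = {m2, m7}; fixed.
Sat(AF a) = {m2, m7}
|Sat(AF a)| = |{m2, m7}| = 2.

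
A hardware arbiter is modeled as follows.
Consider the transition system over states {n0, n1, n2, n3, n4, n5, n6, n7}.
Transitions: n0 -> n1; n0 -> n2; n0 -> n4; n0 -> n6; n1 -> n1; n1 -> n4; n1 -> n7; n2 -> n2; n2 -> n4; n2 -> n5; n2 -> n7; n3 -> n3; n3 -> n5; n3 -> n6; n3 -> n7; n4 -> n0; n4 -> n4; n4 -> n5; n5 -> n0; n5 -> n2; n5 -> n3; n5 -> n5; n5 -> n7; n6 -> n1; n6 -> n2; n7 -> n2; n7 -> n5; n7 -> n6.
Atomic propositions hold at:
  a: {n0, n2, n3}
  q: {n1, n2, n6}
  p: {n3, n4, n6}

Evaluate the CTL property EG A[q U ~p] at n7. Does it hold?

Sat(~p) = {n0, n1, n2, n5, n7}
A[q U ~p]: least fixpoint, start Z0 = Sat(~p) = {n0, n1, n2, n5, n7}, add states in Sat(q) with every successor in Z. Z1 = {n0, n1, n2, n5, n6, n7}; fixed.
Sat(A[q U ~p]) = {n0, n1, n2, n5, n6, n7}
EG A[q U ~p]: greatest fixpoint, start Z0 = {n0, n1, n2, n5, n6, n7}, keep only states in Sat with some successor in Z. Already a fixed point.
Sat(EG A[q U ~p]) = {n0, n1, n2, n5, n6, n7}
n7 ∈ Sat(EG A[q U ~p]) = {n0, n1, n2, n5, n6, n7}, so the formula holds at n7.

Yes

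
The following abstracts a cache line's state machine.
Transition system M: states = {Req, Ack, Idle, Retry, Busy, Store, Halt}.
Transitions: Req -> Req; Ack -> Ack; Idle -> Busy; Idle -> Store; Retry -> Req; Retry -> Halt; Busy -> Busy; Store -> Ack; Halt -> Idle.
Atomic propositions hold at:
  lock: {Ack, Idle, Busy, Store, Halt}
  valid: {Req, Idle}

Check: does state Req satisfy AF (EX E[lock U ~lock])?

Yes

Sat(~lock) = {Req, Retry}
E[lock U ~lock]: least fixpoint, start Z0 = Sat(~lock) = {Req, Retry}, add states in Sat(lock) with some successor in Z. Already a fixed point.
Sat(E[lock U ~lock]) = {Req, Retry}
Sat(EX E[lock U ~lock]) = {s : some successor in {Req, Retry}} = {Req, Retry}
AF (EX E[lock U ~lock]): least fixpoint, start Z0 = {Req, Retry}, add states with every successor in Z. Already a fixed point.
Sat(AF (EX E[lock U ~lock])) = {Req, Retry}
Req ∈ Sat(AF (EX E[lock U ~lock])) = {Req, Retry}, so the formula holds at Req.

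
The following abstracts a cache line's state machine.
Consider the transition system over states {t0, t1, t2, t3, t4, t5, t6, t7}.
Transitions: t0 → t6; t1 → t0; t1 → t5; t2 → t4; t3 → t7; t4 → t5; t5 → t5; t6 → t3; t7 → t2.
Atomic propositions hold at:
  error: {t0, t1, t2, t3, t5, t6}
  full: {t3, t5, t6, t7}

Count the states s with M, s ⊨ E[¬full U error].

7

Sat(¬full) = {t0, t1, t2, t4}
E[¬full U error]: least fixpoint, start Z0 = Sat(error) = {t0, t1, t2, t3, t5, t6}, add states in Sat(¬full) with some successor in Z. Z1 = {t0, t1, t2, t3, t4, t5, t6}; fixed.
Sat(E[¬full U error]) = {t0, t1, t2, t3, t4, t5, t6}
|Sat(E[¬full U error])| = |{t0, t1, t2, t3, t4, t5, t6}| = 7.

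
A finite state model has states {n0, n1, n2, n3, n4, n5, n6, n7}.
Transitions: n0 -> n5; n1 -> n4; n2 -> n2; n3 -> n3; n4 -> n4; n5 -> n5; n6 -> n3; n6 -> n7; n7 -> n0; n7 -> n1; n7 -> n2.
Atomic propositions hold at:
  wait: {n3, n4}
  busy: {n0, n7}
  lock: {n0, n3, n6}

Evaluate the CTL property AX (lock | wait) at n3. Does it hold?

Yes

Sat(lock | wait) = {n0, n3, n4, n6}
Sat(AX (lock | wait)) = {s : every successor in {n0, n3, n4, n6}} = {n1, n3, n4}
n3 ∈ Sat(AX (lock | wait)) = {n1, n3, n4}, so the formula holds at n3.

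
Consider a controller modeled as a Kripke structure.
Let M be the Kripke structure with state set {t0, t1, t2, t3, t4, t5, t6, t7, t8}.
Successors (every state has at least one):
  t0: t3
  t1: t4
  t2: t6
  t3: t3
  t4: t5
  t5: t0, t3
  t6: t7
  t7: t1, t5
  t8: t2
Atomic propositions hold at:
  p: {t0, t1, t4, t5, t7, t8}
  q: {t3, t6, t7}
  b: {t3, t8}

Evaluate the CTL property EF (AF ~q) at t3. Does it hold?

Sat(~q) = {t0, t1, t2, t4, t5, t8}
AF ~q: least fixpoint, start Z0 = {t0, t1, t2, t4, t5, t8}, add states with every successor in Z. Z1 = {t0, t1, t2, t4, t5, t7, t8}; Z2 = {t0, t1, t2, t4, t5, t6, t7, t8}; fixed.
Sat(AF ~q) = {t0, t1, t2, t4, t5, t6, t7, t8}
EF (AF ~q): least fixpoint, start Z0 = {t0, t1, t2, t4, t5, t6, t7, t8}, add states with some successor in Z. Already a fixed point.
Sat(EF (AF ~q)) = {t0, t1, t2, t4, t5, t6, t7, t8}
t3 ∉ Sat(EF (AF ~q)) = {t0, t1, t2, t4, t5, t6, t7, t8}, so the formula does not hold at t3.

No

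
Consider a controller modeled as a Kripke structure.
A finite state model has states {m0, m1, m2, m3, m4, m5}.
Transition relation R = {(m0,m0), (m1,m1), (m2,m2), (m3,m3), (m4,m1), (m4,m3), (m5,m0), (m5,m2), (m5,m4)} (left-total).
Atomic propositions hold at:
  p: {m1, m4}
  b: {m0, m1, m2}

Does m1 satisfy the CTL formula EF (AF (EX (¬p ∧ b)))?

No

Sat(¬p) = {m0, m2, m3, m5}
Sat(¬p ∧ b) = {m0, m2}
Sat(EX (¬p ∧ b)) = {s : some successor in {m0, m2}} = {m0, m2, m5}
AF (EX (¬p ∧ b)): least fixpoint, start Z0 = {m0, m2, m5}, add states with every successor in Z. Already a fixed point.
Sat(AF (EX (¬p ∧ b))) = {m0, m2, m5}
EF (AF (EX (¬p ∧ b))): least fixpoint, start Z0 = {m0, m2, m5}, add states with some successor in Z. Already a fixed point.
Sat(EF (AF (EX (¬p ∧ b)))) = {m0, m2, m5}
m1 ∉ Sat(EF (AF (EX (¬p ∧ b)))) = {m0, m2, m5}, so the formula does not hold at m1.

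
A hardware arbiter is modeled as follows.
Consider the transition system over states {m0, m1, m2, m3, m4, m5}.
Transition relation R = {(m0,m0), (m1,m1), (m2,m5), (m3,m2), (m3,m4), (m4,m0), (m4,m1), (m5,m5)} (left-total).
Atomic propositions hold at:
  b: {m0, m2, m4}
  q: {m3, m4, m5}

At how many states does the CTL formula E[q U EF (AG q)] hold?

AG q: greatest fixpoint, start Z0 = {m3, m4, m5}, keep only states in Sat with every successor in Z. Z1 = {m5}; fixed.
Sat(AG q) = {m5}
EF (AG q): least fixpoint, start Z0 = {m5}, add states with some successor in Z. Z1 = {m2, m5}; Z2 = {m2, m3, m5}; fixed.
Sat(EF (AG q)) = {m2, m3, m5}
E[q U EF (AG q)]: least fixpoint, start Z0 = Sat(EF (AG q)) = {m2, m3, m5}, add states in Sat(q) with some successor in Z. Already a fixed point.
Sat(E[q U EF (AG q)]) = {m2, m3, m5}
|Sat(E[q U EF (AG q)])| = |{m2, m3, m5}| = 3.

3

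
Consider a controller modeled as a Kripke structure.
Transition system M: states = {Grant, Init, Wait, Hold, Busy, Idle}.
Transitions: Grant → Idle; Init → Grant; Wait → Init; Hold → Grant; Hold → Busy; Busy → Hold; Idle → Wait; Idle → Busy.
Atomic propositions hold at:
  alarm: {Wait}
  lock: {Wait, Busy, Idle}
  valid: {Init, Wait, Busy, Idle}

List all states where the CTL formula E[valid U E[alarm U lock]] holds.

{Wait, Busy, Idle}

E[alarm U lock]: least fixpoint, start Z0 = Sat(lock) = {Wait, Busy, Idle}, add states in Sat(alarm) with some successor in Z. Already a fixed point.
Sat(E[alarm U lock]) = {Wait, Busy, Idle}
E[valid U E[alarm U lock]]: least fixpoint, start Z0 = Sat(E[alarm U lock]) = {Wait, Busy, Idle}, add states in Sat(valid) with some successor in Z. Already a fixed point.
Sat(E[valid U E[alarm U lock]]) = {Wait, Busy, Idle}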